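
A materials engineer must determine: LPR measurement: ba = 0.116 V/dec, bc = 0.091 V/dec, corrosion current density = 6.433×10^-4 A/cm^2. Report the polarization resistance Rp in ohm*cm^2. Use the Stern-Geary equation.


Apply the Stern-Geary equation: Rp = ba*bc / (2.303*icorr*(ba+bc))
ba*bc = 0.116*0.091 = 0.010556
ba+bc = 0.207; 2.303*icorr*(ba+bc) = 2.303*6.433×10^-4*0.207 = 3.0667462×10^-4
Rp = 0.010556 / 3.0667462×10^-4 = 34.4 ohm*cm^2

34.4 ohm*cm^2


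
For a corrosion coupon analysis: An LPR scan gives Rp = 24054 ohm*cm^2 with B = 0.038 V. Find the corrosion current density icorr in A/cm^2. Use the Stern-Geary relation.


Apply the Stern-Geary relation: icorr = B / Rp
icorr = 0.038 / 24054 = 1.58×10^-6 A/cm^2

1.58×10^-6 A/cm^2


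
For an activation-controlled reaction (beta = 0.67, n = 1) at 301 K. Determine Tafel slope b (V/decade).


Apply the Tafel slope relation: b = 2.303*R*T/(beta*n*F)
Numerator: 2.303 * 8.314 * 301 = 5763.29
Denominator: 0.67 * 1 * 96485 = 64644.95
b = 5763.29 / 64644.95 = 0.0892 V/decade

0.0892 V/decade


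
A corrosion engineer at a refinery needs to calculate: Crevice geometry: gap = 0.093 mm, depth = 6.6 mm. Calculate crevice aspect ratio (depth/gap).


Aspect ratio = depth / gap
Ratio = 6.6 / 0.093 = 71.0

71.0


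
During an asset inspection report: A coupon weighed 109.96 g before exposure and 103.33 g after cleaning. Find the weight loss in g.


Weight loss = initial − final
WL = 109.96 − 103.33 = 6.63 g

6.63 g


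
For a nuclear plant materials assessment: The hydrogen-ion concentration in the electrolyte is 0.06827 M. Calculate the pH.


pH = −log10[H+]
pH = −log10(0.06827) = 1.17

1.17


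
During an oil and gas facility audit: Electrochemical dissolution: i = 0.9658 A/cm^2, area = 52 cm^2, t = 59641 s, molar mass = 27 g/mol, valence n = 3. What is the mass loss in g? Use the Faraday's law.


Apply Faraday's law: m = i*A*t*M / (n*F)
Total charge passed Q = i*A*t = 0.9658*52*59641 = 2995266.4456 C
m = Q*M/(n*F) = 2995266.4456*27/(3*96485) = 279.3947 g

279.3947 g


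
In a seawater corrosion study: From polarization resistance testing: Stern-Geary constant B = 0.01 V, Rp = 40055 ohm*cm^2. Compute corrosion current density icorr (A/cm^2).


Apply the Stern-Geary relation: icorr = B / Rp
icorr = 0.01 / 40055 = 2.497×10^-7 A/cm^2

2.497×10^-7 A/cm^2


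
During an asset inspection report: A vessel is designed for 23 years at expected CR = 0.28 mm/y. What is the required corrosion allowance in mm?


Corrosion allowance = CR × design life
CA = 0.28 * 23 = 6.44 mm

6.44 mm


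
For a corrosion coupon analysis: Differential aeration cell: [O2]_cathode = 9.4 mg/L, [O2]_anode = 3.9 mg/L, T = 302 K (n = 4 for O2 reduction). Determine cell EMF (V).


Apply the Nernst concentration-cell relation: E = (RT/nF)*ln(C_cathode/C_anode)
RT/nF = 8.314*302/(4*96485) = 0.00650575 V
ln(9.4/3.9) = 0.87973
E = 0.00650575 * 0.87973 = 0.00572 V

0.00572 V


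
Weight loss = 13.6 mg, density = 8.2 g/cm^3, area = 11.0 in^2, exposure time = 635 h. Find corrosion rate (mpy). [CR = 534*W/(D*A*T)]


Apply the mpy weight-loss relation: CR = 534 * W / (D * A * T)
Numerator: 534 * 13.6 = 7262.4
Denominator: 8.2 * 11.0 * 635 = 57277.0
CR = 7262.4 / 57277.0 = 0.1268 mpy

0.1268 mpy


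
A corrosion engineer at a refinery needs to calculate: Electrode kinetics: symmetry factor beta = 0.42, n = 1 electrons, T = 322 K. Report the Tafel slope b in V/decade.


Apply the Tafel slope relation: b = 2.303*R*T/(beta*n*F)
Numerator: 2.303 * 8.314 * 322 = 6165.38
Denominator: 0.42 * 1 * 96485 = 40523.7
b = 6165.38 / 40523.7 = 0.152 V/decade

0.152 V/decade


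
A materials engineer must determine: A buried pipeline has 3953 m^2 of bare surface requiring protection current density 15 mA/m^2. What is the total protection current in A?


I = area * current density, then convert mA → A (÷1000)
I = 3953 * 15 / 1000 = 59.3 A

59.3 A


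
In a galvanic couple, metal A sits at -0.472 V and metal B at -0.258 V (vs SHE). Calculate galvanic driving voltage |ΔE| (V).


Driving voltage is the absolute potential difference.
|ΔE| = |-0.472 − (-0.258)| = 0.214 V

0.214 V


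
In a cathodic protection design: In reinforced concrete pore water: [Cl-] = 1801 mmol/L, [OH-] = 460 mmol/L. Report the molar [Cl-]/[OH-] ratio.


Threshold parameter = [Cl-] / [OH-] (molar basis; both in mmol/L, so units cancel)
Ratio = 1801 / 460 = 3.92

3.92


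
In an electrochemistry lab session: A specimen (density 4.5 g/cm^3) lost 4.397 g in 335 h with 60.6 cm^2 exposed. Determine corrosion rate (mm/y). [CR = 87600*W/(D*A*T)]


Apply the mm/y weight-loss relation: CR = 87600 * W / (D * A * T)
Numerator: 87600 * 4.397 = 385177.2
Denominator: 4.5 * 60.6 * 335 = 91354.5
CR = 385177.2 / 91354.5 = 4.216291 mm/y

4.216291 mm/y


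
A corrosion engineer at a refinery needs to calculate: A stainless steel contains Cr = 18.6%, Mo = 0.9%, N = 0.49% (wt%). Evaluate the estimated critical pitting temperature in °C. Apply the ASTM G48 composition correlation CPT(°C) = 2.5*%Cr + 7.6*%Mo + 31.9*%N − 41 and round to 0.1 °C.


Apply the ASTM G48 empirical CPT estimate: CPT(°C) = 2.5*%Cr + 7.6*%Mo + 31.9*%N − 41
2.5*18.6 = 46.5; 7.6*0.9 = 6.84; 31.9*0.49 = 15.631
CPT = 46.5 + 6.84 + 15.631 − 41 = 27.971 °C
Rounded to 0.1 °C: CPT ≈ 28.0 °C

28.0 °C


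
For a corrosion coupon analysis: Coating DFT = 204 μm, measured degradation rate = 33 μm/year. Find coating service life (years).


Service life = thickness / degradation rate
Life = 204 / 33 = 6.2 years

6.2 years


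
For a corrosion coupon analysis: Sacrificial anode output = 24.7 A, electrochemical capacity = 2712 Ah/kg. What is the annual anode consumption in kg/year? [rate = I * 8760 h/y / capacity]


Annual consumption = current * hours per year / capacity
Rate = 24.7 * 8760 / 2712 = 79.8 kg/year

79.8 kg/year


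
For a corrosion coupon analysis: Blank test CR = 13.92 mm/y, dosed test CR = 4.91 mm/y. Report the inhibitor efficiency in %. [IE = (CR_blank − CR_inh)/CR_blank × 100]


Apply the inhibitor-efficiency definition: IE = (CR_blank − CR_inh)/CR_blank × 100
IE = (13.92 − 4.91) / 13.92 × 100
IE = 9.01 / 13.92 × 100 = 64.7 %

64.7 %


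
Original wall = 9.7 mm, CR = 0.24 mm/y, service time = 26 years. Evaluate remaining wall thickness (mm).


Remaining wall = original − CR × time
t = 9.7 − 0.24*26 = 9.7 − 6.24 = 3.46 mm

3.46 mm


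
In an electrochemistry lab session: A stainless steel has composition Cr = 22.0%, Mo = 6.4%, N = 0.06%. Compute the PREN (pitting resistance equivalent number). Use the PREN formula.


Apply the PREN formula: PREN = Cr + 3.3*Mo + 16*N
PREN = 22.0 + 3.3*6.4 + 16*0.06
PREN = 22.0 + 21.12 + 0.96 = 44.08

44.08


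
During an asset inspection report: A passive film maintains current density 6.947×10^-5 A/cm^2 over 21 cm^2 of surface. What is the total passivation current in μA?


I = i_pass * A, then convert A → μA (×10^6)
I = 6.947×10^-5 * 21 * 10^6 = 1458.87 μA

1458.87 μA


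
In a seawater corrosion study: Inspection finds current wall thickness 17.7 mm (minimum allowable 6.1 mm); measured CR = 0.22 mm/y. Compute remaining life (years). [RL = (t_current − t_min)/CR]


Apply the remaining-life relation: RL = (t_current − t_min) / CR
RL = (17.7 − 6.1) / 0.22 = 11.6 / 0.22 = 52.7 years

52.7 years


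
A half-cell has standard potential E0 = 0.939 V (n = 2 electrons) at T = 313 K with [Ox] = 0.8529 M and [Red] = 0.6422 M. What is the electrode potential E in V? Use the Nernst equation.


Apply the Nernst equation: E = E0 + (RT/nF)*ln([Ox]/[Red])
Step 1: RT/nF = 8.314*313/(2*96485) = 0.01348542 V
Step 2: [Ox]/[Red] = 0.8529/0.6422 = 1.328091
Step 3: ln(1.328091) = 0.283743
Step 4: correction = 0.01348542 * 0.283743 = 0.0038 V
E = 0.939 + 0.0038 = 0.9428 V

0.9428 V


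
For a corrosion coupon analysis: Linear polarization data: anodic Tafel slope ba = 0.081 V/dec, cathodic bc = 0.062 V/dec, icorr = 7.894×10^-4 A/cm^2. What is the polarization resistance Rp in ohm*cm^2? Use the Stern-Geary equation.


Apply the Stern-Geary equation: Rp = ba*bc / (2.303*icorr*(ba+bc))
ba*bc = 0.081*0.062 = 0.005022
ba+bc = 0.143; 2.303*icorr*(ba+bc) = 2.303*7.894×10^-4*0.143 = 2.5997231×10^-4
Rp = 0.005022 / 2.5997231×10^-4 = 19.3 ohm*cm^2

19.3 ohm*cm^2


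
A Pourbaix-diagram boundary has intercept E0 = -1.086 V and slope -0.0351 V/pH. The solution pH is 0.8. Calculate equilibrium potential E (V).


Apply the Pourbaix line equation: E = E0 + slope*pH
E = -1.086 + (-0.0351)*0.8 = -1.086 + (-0.02808) = -1.11408 V
Rounded to 4 decimal places: E = -1.1141 V

-1.1141 V


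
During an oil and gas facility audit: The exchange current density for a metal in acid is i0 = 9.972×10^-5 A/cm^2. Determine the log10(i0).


i0 = 9.972×10^-5 A/cm^2
log10(i0) = -4.001

-4.001


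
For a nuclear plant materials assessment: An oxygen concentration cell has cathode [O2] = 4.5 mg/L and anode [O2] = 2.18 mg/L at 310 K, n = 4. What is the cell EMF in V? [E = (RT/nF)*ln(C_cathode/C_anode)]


Apply the Nernst concentration-cell relation: E = (RT/nF)*ln(C_cathode/C_anode)
RT/nF = 8.314*310/(4*96485) = 0.00667808 V
ln(4.5/2.18) = 0.72475
E = 0.00667808 * 0.72475 = 0.00484 V

0.00484 V


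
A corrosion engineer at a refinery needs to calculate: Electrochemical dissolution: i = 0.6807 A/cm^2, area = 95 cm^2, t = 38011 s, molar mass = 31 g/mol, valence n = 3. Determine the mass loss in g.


Apply Faraday's law: m = i*A*t*M / (n*F)
Total charge passed Q = i*A*t = 0.6807*95*38011 = 2458038.3315 C
m = Q*M/(n*F) = 2458038.3315*31/(3*96485) = 263.251 g

263.251 g


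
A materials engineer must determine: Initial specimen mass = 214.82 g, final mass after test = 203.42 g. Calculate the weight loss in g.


Weight loss = initial − final
WL = 214.82 − 203.42 = 11.4 g

11.4 g


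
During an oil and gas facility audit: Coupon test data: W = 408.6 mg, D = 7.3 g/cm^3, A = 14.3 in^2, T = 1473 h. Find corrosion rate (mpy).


Apply the mpy weight-loss relation: CR = 534 * W / (D * A * T)
Numerator: 534 * 408.6 = 218192.4
Denominator: 7.3 * 14.3 * 1473 = 153766.47
CR = 218192.4 / 153766.47 = 1.419 mpy

1.419 mpy


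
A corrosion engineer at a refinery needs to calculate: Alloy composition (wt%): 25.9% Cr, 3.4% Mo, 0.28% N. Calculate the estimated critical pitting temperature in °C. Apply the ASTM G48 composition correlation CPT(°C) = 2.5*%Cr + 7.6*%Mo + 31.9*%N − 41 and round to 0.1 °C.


Apply the ASTM G48 empirical CPT estimate: CPT(°C) = 2.5*%Cr + 7.6*%Mo + 31.9*%N − 41
2.5*25.9 = 64.75; 7.6*3.4 = 25.84; 31.9*0.28 = 8.932
CPT = 64.75 + 25.84 + 8.932 − 41 = 58.522 °C
Rounded to 0.1 °C: CPT ≈ 58.5 °C

58.5 °C


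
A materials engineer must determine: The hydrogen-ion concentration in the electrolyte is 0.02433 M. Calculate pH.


pH = −log10[H+]
pH = −log10(0.02433) = 1.61

1.61


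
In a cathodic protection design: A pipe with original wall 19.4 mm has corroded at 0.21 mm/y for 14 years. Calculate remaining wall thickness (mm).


Remaining wall = original − CR × time
t = 19.4 − 0.21*14 = 19.4 − 2.94 = 16.46 mm

16.46 mm


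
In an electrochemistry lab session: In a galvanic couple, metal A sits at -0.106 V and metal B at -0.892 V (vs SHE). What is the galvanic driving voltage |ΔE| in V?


Driving voltage is the absolute potential difference.
|ΔE| = |-0.106 − (-0.892)| = 0.786 V

0.786 V


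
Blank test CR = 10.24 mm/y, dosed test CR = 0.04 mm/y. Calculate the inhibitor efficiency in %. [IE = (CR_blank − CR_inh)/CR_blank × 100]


Apply the inhibitor-efficiency definition: IE = (CR_blank − CR_inh)/CR_blank × 100
IE = (10.24 − 0.04) / 10.24 × 100
IE = 10.2 / 10.24 × 100 = 99.6 %

99.6 %


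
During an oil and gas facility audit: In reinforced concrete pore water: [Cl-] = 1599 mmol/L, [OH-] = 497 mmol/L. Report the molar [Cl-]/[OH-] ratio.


Threshold parameter = [Cl-] / [OH-] (molar basis; both in mmol/L, so units cancel)
Ratio = 1599 / 497 = 3.22

3.22


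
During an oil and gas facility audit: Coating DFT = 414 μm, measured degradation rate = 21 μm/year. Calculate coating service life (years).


Service life = thickness / degradation rate
Life = 414 / 21 = 19.7 years

19.7 years


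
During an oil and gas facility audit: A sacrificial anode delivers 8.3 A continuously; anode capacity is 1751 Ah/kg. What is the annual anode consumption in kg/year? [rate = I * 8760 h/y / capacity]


Annual consumption = current * hours per year / capacity
Rate = 8.3 * 8760 / 1751 = 41.5 kg/year

41.5 kg/year


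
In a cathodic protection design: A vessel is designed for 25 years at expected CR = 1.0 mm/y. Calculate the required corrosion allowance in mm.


Corrosion allowance = CR × design life
CA = 1.0 * 25 = 25.0 mm

25.0 mm


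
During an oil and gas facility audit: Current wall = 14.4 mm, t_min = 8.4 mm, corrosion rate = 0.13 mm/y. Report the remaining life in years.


Apply the remaining-life relation: RL = (t_current − t_min) / CR
RL = (14.4 − 8.4) / 0.13 = 6.0 / 0.13 = 46.2 years

46.2 years


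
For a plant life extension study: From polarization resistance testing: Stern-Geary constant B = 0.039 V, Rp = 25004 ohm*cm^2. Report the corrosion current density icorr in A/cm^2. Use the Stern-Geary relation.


Apply the Stern-Geary relation: icorr = B / Rp
icorr = 0.039 / 25004 = 1.56×10^-6 A/cm^2

1.56×10^-6 A/cm^2


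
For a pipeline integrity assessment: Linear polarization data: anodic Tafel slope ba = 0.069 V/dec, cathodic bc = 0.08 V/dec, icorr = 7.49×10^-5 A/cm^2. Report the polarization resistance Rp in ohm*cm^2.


Apply the Stern-Geary equation: Rp = ba*bc / (2.303*icorr*(ba+bc))
ba*bc = 0.069*0.08 = 0.00552
ba+bc = 0.149; 2.303*icorr*(ba+bc) = 2.303*7.49×10^-5*0.149 = 2.570171×10^-5
Rp = 0.00552 / 2.570171×10^-5 = 214.77 ohm*cm^2

214.77 ohm*cm^2


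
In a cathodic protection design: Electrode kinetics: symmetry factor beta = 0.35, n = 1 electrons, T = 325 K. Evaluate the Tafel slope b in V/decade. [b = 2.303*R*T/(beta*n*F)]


Apply the Tafel slope relation: b = 2.303*R*T/(beta*n*F)
Numerator: 2.303 * 8.314 * 325 = 6222.82
Denominator: 0.35 * 1 * 96485 = 33769.75
b = 6222.82 / 33769.75 = 0.1843 V/decade

0.1843 V/decade


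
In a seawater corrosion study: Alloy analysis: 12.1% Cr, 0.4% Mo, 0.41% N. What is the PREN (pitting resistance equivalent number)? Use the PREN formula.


Apply the PREN formula: PREN = Cr + 3.3*Mo + 16*N
PREN = 12.1 + 3.3*0.4 + 16*0.41
PREN = 12.1 + 1.32 + 6.56 = 19.98

19.98


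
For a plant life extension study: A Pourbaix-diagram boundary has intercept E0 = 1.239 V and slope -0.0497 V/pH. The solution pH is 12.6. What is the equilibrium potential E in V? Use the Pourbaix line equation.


Apply the Pourbaix line equation: E = E0 + slope*pH
E = 1.239 + (-0.0497)*12.6 = 1.239 + (-0.62622) = 0.61278 V
Rounded to 3 decimal places: E = 0.613 V

0.613 V


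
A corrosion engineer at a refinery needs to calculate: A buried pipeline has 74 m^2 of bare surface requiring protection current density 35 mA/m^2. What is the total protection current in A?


I = area * current density, then convert mA → A (÷1000)
I = 74 * 35 / 1000 = 2.59 A

2.59 A


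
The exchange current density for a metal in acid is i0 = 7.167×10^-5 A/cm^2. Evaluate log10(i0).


i0 = 7.167×10^-5 A/cm^2
log10(i0) = -4.145

-4.145


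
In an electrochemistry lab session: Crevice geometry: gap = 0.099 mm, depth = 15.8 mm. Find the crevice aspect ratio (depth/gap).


Aspect ratio = depth / gap
Ratio = 15.8 / 0.099 = 159.6

159.6


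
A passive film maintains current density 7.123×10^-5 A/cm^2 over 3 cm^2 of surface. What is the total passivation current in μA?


I = i_pass * A, then convert A → μA (×10^6)
I = 7.123×10^-5 * 3 * 10^6 = 213.69 μA

213.69 μA


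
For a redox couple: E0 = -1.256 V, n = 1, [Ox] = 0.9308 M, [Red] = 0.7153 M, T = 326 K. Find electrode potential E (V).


Apply the Nernst equation: E = E0 + (RT/nF)*ln([Ox]/[Red])
Step 1: RT/nF = 8.314*326/(1*96485) = 0.02809104 V
Step 2: [Ox]/[Red] = 0.9308/0.7153 = 1.301272
Step 3: ln(1.301272) = 0.263342
Step 4: correction = 0.02809104 * 0.263342 = 0.007 V
E = -1.256 + 0.007 = -1.249 V

-1.249 V


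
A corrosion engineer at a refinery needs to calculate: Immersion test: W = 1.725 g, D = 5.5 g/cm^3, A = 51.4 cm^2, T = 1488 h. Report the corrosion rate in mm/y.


Apply the mm/y weight-loss relation: CR = 87600 * W / (D * A * T)
Numerator: 87600 * 1.725 = 151110.0
Denominator: 5.5 * 51.4 * 1488 = 420657.6
CR = 151110.0 / 420657.6 = 0.35922 mm/y

0.35922 mm/y


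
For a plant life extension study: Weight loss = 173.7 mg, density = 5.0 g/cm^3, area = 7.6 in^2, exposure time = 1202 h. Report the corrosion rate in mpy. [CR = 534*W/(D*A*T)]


Apply the mpy weight-loss relation: CR = 534 * W / (D * A * T)
Numerator: 534 * 173.7 = 92755.8
Denominator: 5.0 * 7.6 * 1202 = 45676.0
CR = 92755.8 / 45676.0 = 2.0307 mpy

2.0307 mpy


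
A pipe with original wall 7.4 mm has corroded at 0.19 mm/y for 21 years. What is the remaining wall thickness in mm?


Remaining wall = original − CR × time
t = 7.4 − 0.19*21 = 7.4 − 3.99 = 3.41 mm

3.41 mm


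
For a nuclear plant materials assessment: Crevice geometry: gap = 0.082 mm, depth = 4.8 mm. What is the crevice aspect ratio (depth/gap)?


Aspect ratio = depth / gap
Ratio = 4.8 / 0.082 = 58.5

58.5


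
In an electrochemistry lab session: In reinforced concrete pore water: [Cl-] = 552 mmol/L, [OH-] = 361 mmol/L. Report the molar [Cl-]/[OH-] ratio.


Threshold parameter = [Cl-] / [OH-] (molar basis; both in mmol/L, so units cancel)
Ratio = 552 / 361 = 1.53

1.53


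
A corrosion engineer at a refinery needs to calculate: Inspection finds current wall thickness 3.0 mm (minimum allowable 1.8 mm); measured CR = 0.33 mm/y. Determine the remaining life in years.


Apply the remaining-life relation: RL = (t_current − t_min) / CR
RL = (3.0 − 1.8) / 0.33 = 1.2 / 0.33 = 3.6 years

3.6 years


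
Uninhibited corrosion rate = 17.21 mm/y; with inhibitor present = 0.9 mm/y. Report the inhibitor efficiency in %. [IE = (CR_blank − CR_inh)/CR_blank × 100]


Apply the inhibitor-efficiency definition: IE = (CR_blank − CR_inh)/CR_blank × 100
IE = (17.21 − 0.9) / 17.21 × 100
IE = 16.31 / 17.21 × 100 = 94.8 %

94.8 %


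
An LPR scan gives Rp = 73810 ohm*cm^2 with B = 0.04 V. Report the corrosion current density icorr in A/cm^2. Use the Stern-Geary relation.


Apply the Stern-Geary relation: icorr = B / Rp
icorr = 0.04 / 73810 = 5.419×10^-7 A/cm^2

5.419×10^-7 A/cm^2


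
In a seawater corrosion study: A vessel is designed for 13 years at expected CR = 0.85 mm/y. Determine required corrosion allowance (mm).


Corrosion allowance = CR × design life
CA = 0.85 * 13 = 11.05 mm

11.05 mm


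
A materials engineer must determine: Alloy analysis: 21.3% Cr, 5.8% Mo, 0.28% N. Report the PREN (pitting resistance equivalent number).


Apply the PREN formula: PREN = Cr + 3.3*Mo + 16*N
PREN = 21.3 + 3.3*5.8 + 16*0.28
PREN = 21.3 + 19.14 + 4.48 = 44.92

44.92


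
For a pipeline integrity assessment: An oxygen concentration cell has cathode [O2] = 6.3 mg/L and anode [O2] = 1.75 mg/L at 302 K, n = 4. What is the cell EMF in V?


Apply the Nernst concentration-cell relation: E = (RT/nF)*ln(C_cathode/C_anode)
RT/nF = 8.314*302/(4*96485) = 0.00650575 V
ln(6.3/1.75) = 1.28093
E = 0.00650575 * 1.28093 = 0.00833 V

0.00833 V


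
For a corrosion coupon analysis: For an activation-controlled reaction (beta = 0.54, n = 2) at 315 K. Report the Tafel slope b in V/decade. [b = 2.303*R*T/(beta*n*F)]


Apply the Tafel slope relation: b = 2.303*R*T/(beta*n*F)
Numerator: 2.303 * 8.314 * 315 = 6031.35
Denominator: 0.54 * 2 * 96485 = 104203.8
b = 6031.35 / 104203.8 = 0.0579 V/decade

0.0579 V/decade


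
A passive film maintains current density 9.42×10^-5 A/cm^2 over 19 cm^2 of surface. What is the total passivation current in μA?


I = i_pass * A, then convert A → μA (×10^6)
I = 9.42×10^-5 * 19 * 10^6 = 1789.8 μA

1789.8 μA


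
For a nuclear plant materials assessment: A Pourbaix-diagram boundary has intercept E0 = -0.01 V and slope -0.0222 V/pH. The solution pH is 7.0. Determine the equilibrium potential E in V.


Apply the Pourbaix line equation: E = E0 + slope*pH
E = -0.01 + (-0.0222)*7.0 = -0.01 + (-0.1554) = -0.1654 V
Rounded to 3 decimal places: E = -0.165 V

-0.165 V


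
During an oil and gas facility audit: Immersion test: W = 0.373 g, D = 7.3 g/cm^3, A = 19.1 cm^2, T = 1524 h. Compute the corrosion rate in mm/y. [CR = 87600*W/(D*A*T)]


Apply the mm/y weight-loss relation: CR = 87600 * W / (D * A * T)
Numerator: 87600 * 0.373 = 32674.8
Denominator: 7.3 * 19.1 * 1524 = 212491.32
CR = 32674.8 / 212491.32 = 0.15377 mm/y

0.15377 mm/y


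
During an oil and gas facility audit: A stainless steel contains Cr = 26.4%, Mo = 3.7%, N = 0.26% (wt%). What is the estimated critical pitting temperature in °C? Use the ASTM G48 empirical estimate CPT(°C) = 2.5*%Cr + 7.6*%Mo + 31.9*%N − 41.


Apply the ASTM G48 empirical CPT estimate: CPT(°C) = 2.5*%Cr + 7.6*%Mo + 31.9*%N − 41
2.5*26.4 = 66; 7.6*3.7 = 28.12; 31.9*0.26 = 8.294
CPT = 66 + 28.12 + 8.294 − 41 = 61.414 °C
Rounded to 0.1 °C: CPT ≈ 61.4 °C

61.4 °C


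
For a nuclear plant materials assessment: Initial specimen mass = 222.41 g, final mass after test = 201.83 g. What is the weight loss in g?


Weight loss = initial − final
WL = 222.41 − 201.83 = 20.58 g

20.58 g


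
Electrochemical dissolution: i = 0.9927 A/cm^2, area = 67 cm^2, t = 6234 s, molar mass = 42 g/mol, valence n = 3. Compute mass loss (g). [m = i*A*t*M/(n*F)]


Apply Faraday's law: m = i*A*t*M / (n*F)
Total charge passed Q = i*A*t = 0.9927*67*6234 = 414628.9506 C
m = Q*M/(n*F) = 414628.9506*42/(3*96485) = 60.16277 g

60.16277 g


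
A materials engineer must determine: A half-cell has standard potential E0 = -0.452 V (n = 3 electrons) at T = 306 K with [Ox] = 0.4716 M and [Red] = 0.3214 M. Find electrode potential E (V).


Apply the Nernst equation: E = E0 + (RT/nF)*ln([Ox]/[Red])
Step 1: RT/nF = 8.314*306/(3*96485) = 0.00878922 V
Step 2: [Ox]/[Red] = 0.4716/0.3214 = 1.46733
Step 3: ln(1.46733) = 0.383444
Step 4: correction = 0.00878922 * 0.383444 = 0.0034 V
E = -0.452 + 0.0034 = -0.4486 V

-0.4486 V


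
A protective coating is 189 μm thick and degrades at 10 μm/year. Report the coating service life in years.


Service life = thickness / degradation rate
Life = 189 / 10 = 18.9 years

18.9 years


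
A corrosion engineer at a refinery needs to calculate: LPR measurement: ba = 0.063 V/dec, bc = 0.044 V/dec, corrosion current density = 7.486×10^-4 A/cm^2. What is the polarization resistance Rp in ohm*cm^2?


Apply the Stern-Geary equation: Rp = ba*bc / (2.303*icorr*(ba+bc))
ba*bc = 0.063*0.044 = 0.002772
ba+bc = 0.107; 2.303*icorr*(ba+bc) = 2.303*7.486×10^-4*0.107 = 1.8447076×10^-4
Rp = 0.002772 / 1.8447076×10^-4 = 15.0 ohm*cm^2

15.0 ohm*cm^2


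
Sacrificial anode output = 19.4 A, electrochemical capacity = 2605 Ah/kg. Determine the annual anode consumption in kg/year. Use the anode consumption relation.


Annual consumption = current * hours per year / capacity
Rate = 19.4 * 8760 / 2605 = 65.2 kg/year

65.2 kg/year


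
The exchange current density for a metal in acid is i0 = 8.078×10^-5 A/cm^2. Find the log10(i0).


i0 = 8.078×10^-5 A/cm^2
log10(i0) = -4.093

-4.093


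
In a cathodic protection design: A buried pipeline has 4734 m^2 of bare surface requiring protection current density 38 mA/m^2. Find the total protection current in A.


I = area * current density, then convert mA → A (÷1000)
I = 4734 * 38 / 1000 = 179.89 A

179.89 A


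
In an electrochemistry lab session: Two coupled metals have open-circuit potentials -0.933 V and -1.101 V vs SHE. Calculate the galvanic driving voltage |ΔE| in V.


Driving voltage is the absolute potential difference.
|ΔE| = |-0.933 − (-1.101)| = 0.168 V

0.168 V


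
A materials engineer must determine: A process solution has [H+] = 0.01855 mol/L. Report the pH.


pH = −log10[H+]
pH = −log10(0.01855) = 1.73

1.73


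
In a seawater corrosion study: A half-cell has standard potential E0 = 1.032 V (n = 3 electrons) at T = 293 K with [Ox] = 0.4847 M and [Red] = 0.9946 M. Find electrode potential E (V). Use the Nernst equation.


Apply the Nernst equation: E = E0 + (RT/nF)*ln([Ox]/[Red])
Step 1: RT/nF = 8.314*293/(3*96485) = 0.00841582 V
Step 2: [Ox]/[Red] = 0.4847/0.9946 = 0.487332
Step 3: ln(0.487332) = -0.71881
Step 4: correction = 0.00841582 * -0.71881 = -0.006 V
E = 1.032 + -0.006 = 1.026 V

1.026 V


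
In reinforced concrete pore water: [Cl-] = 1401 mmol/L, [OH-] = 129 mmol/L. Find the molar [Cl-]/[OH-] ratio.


Threshold parameter = [Cl-] / [OH-] (molar basis; both in mmol/L, so units cancel)
Ratio = 1401 / 129 = 10.86

10.86


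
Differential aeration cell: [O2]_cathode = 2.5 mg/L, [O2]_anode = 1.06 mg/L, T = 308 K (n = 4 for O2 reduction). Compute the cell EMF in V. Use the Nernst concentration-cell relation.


Apply the Nernst concentration-cell relation: E = (RT/nF)*ln(C_cathode/C_anode)
RT/nF = 8.314*308/(4*96485) = 0.006635 V
ln(2.5/1.06) = 0.85802
E = 0.006635 * 0.85802 = 0.00569 V

0.00569 V


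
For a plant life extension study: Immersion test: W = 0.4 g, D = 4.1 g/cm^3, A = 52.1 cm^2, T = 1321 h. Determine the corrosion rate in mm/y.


Apply the mm/y weight-loss relation: CR = 87600 * W / (D * A * T)
Numerator: 87600 * 0.4 = 35040.0
Denominator: 4.1 * 52.1 * 1321 = 282178.81
CR = 35040.0 / 282178.81 = 0.1242 mm/y

0.1242 mm/y


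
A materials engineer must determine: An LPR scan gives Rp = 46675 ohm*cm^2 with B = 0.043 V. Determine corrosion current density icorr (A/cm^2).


Apply the Stern-Geary relation: icorr = B / Rp
icorr = 0.043 / 46675 = 9.213×10^-7 A/cm^2

9.213×10^-7 A/cm^2


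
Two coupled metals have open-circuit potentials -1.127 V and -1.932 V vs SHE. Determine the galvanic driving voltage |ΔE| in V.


Driving voltage is the absolute potential difference.
|ΔE| = |-1.127 − (-1.932)| = 0.805 V

0.805 V


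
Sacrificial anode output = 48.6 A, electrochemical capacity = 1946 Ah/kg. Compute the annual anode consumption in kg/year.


Annual consumption = current * hours per year / capacity
Rate = 48.6 * 8760 / 1946 = 218.8 kg/year

218.8 kg/year


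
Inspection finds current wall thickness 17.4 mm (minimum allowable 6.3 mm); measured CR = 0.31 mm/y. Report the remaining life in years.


Apply the remaining-life relation: RL = (t_current − t_min) / CR
RL = (17.4 − 6.3) / 0.31 = 11.1 / 0.31 = 35.8 years

35.8 years


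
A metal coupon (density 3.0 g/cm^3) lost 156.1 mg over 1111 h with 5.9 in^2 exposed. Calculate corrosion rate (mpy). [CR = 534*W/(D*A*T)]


Apply the mpy weight-loss relation: CR = 534 * W / (D * A * T)
Numerator: 534 * 156.1 = 83357.4
Denominator: 3.0 * 5.9 * 1111 = 19664.7
CR = 83357.4 / 19664.7 = 4.239 mpy

4.239 mpy


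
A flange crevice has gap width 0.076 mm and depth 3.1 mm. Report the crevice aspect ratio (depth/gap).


Aspect ratio = depth / gap
Ratio = 3.1 / 0.076 = 40.8

40.8


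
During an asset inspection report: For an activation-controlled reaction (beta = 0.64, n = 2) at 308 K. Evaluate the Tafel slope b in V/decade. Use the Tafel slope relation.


Apply the Tafel slope relation: b = 2.303*R*T/(beta*n*F)
Numerator: 2.303 * 8.314 * 308 = 5897.32
Denominator: 0.64 * 2 * 96485 = 123500.8
b = 5897.32 / 123500.8 = 0.048 V/decade

0.048 V/decade


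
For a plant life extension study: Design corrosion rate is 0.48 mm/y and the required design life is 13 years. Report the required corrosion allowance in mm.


Corrosion allowance = CR × design life
CA = 0.48 * 13 = 6.24 mm

6.24 mm


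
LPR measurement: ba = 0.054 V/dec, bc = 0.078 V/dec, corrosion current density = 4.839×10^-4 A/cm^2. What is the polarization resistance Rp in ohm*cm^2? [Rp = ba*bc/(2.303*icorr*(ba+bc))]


Apply the Stern-Geary equation: Rp = ba*bc / (2.303*icorr*(ba+bc))
ba*bc = 0.054*0.078 = 0.004212
ba+bc = 0.132; 2.303*icorr*(ba+bc) = 2.303*4.839×10^-4*0.132 = 1.4710366×10^-4
Rp = 0.004212 / 1.4710366×10^-4 = 28.63 ohm*cm^2

28.63 ohm*cm^2


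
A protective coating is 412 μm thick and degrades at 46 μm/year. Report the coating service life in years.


Service life = thickness / degradation rate
Life = 412 / 46 = 9.0 years

9.0 years


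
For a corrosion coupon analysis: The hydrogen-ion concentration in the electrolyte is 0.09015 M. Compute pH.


pH = −log10[H+]
pH = −log10(0.09015) = 1.05

1.05


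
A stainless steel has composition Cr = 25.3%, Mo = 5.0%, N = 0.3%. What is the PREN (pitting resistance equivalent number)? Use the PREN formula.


Apply the PREN formula: PREN = Cr + 3.3*Mo + 16*N
PREN = 25.3 + 3.3*5.0 + 16*0.3
PREN = 25.3 + 16.5 + 4.8 = 46.6

46.6


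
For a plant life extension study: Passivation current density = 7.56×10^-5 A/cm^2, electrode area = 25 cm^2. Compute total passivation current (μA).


I = i_pass * A, then convert A → μA (×10^6)
I = 7.56×10^-5 * 25 * 10^6 = 1890.0 μA

1890.0 μA


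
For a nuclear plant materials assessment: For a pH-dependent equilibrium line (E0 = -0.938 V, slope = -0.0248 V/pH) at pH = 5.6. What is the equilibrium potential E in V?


Apply the Pourbaix line equation: E = E0 + slope*pH
E = -0.938 + (-0.0248)*5.6 = -0.938 + (-0.13888) = -1.07688 V
Rounded to 3 decimal places: E = -1.077 V

-1.077 V


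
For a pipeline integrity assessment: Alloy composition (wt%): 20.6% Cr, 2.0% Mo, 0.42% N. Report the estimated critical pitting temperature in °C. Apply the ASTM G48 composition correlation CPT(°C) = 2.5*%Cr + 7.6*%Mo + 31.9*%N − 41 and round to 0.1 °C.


Apply the ASTM G48 empirical CPT estimate: CPT(°C) = 2.5*%Cr + 7.6*%Mo + 31.9*%N − 41
2.5*20.6 = 51.5; 7.6*2.0 = 15.2; 31.9*0.42 = 13.398
CPT = 51.5 + 15.2 + 13.398 − 41 = 39.098 °C
Rounded to 0.1 °C: CPT ≈ 39.1 °C

39.1 °C


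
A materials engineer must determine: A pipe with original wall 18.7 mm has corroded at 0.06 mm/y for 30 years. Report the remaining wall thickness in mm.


Remaining wall = original − CR × time
t = 18.7 − 0.06*30 = 18.7 − 1.8 = 16.9 mm

16.9 mm


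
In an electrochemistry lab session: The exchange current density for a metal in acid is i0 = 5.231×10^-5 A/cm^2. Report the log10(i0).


i0 = 5.231×10^-5 A/cm^2
log10(i0) = -4.281

-4.281


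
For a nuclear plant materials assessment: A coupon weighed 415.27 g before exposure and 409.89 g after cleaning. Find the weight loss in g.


Weight loss = initial − final
WL = 415.27 − 409.89 = 5.38 g

5.38 g


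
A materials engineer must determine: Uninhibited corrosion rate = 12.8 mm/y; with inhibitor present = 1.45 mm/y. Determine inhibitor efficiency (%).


Apply the inhibitor-efficiency definition: IE = (CR_blank − CR_inh)/CR_blank × 100
IE = (12.8 − 1.45) / 12.8 × 100
IE = 11.35 / 12.8 × 100 = 88.7 %

88.7 %


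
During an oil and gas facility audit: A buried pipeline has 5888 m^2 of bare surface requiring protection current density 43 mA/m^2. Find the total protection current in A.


I = area * current density, then convert mA → A (÷1000)
I = 5888 * 43 / 1000 = 253.18 A

253.18 A


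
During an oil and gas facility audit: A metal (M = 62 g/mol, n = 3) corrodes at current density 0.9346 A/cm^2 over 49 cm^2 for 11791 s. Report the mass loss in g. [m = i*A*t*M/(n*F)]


Apply Faraday's law: m = i*A*t*M / (n*F)
Total charge passed Q = i*A*t = 0.9346*49*11791 = 539973.5614 C
m = Q*M/(n*F) = 539973.5614*62/(3*96485) = 115.66 g

115.66 g


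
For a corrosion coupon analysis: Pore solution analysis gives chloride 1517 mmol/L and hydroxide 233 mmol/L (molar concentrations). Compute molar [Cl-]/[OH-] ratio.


Threshold parameter = [Cl-] / [OH-] (molar basis; both in mmol/L, so units cancel)
Ratio = 1517 / 233 = 6.51

6.51


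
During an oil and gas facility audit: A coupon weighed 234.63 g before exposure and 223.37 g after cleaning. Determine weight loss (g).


Weight loss = initial − final
WL = 234.63 − 223.37 = 11.26 g

11.26 g


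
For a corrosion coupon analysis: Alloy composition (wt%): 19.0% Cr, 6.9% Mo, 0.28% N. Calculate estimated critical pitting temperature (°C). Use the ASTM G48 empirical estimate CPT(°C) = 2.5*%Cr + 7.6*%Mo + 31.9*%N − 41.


Apply the ASTM G48 empirical CPT estimate: CPT(°C) = 2.5*%Cr + 7.6*%Mo + 31.9*%N − 41
2.5*19.0 = 47.5; 7.6*6.9 = 52.44; 31.9*0.28 = 8.932
CPT = 47.5 + 52.44 + 8.932 − 41 = 67.872 °C
Rounded to 0.1 °C: CPT ≈ 67.9 °C

67.9 °C


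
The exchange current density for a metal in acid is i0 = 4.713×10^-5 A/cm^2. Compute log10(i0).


i0 = 4.713×10^-5 A/cm^2
log10(i0) = -4.327

-4.327


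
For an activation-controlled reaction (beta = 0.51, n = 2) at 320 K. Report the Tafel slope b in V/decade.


Apply the Tafel slope relation: b = 2.303*R*T/(beta*n*F)
Numerator: 2.303 * 8.314 * 320 = 6127.09
Denominator: 0.51 * 2 * 96485 = 98414.7
b = 6127.09 / 98414.7 = 0.0623 V/decade

0.0623 V/decade


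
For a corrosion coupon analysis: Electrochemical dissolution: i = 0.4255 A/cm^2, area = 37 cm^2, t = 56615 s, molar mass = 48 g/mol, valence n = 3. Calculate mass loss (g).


Apply Faraday's law: m = i*A*t*M / (n*F)
Total charge passed Q = i*A*t = 0.4255*37*56615 = 891318.2525 C
m = Q*M/(n*F) = 891318.2525*48/(3*96485) = 147.806 g

147.806 g


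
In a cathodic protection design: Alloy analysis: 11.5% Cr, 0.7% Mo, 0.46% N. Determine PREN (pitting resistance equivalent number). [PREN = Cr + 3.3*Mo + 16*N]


Apply the PREN formula: PREN = Cr + 3.3*Mo + 16*N
PREN = 11.5 + 3.3*0.7 + 16*0.46
PREN = 11.5 + 2.31 + 7.36 = 21.17

21.17


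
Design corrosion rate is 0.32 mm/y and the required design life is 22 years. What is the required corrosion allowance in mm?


Corrosion allowance = CR × design life
CA = 0.32 * 22 = 7.04 mm

7.04 mm


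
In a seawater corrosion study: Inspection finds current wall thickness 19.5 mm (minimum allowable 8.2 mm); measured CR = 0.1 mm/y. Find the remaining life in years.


Apply the remaining-life relation: RL = (t_current − t_min) / CR
RL = (19.5 − 8.2) / 0.1 = 11.3 / 0.1 = 113.0 years

113.0 years


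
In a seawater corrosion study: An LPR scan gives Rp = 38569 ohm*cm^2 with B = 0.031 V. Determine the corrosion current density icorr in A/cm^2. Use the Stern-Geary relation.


Apply the Stern-Geary relation: icorr = B / Rp
icorr = 0.031 / 38569 = 8.038×10^-7 A/cm^2

8.038×10^-7 A/cm^2


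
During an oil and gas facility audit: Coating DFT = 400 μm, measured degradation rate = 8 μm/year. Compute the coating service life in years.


Service life = thickness / degradation rate
Life = 400 / 8 = 50.0 years

50.0 years


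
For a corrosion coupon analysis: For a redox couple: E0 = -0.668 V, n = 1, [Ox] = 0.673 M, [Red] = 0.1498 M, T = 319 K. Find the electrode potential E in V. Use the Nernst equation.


Apply the Nernst equation: E = E0 + (RT/nF)*ln([Ox]/[Red])
Step 1: RT/nF = 8.314*319/(1*96485) = 0.02748786 V
Step 2: [Ox]/[Red] = 0.673/0.1498 = 4.492657
Step 3: ln(4.492657) = 1.502444
Step 4: correction = 0.02748786 * 1.502444 = 0.041 V
E = -0.668 + 0.041 = -0.627 V

-0.627 V


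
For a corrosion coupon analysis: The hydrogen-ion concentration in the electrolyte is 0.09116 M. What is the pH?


pH = −log10[H+]
pH = −log10(0.09116) = 1.04

1.04


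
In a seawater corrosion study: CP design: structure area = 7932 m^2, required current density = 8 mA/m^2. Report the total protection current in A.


I = area * current density, then convert mA → A (÷1000)
I = 7932 * 8 / 1000 = 63.46 A

63.46 A


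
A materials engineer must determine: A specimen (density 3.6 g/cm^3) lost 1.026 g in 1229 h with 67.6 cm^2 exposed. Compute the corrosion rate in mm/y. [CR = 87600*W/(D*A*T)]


Apply the mm/y weight-loss relation: CR = 87600 * W / (D * A * T)
Numerator: 87600 * 1.026 = 89877.6
Denominator: 3.6 * 67.6 * 1229 = 299089.44
CR = 89877.6 / 299089.44 = 0.3005 mm/y

0.3005 mm/y


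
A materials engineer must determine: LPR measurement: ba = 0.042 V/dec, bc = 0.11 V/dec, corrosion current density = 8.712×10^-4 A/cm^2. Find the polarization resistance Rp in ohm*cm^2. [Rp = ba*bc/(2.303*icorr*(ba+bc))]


Apply the Stern-Geary equation: Rp = ba*bc / (2.303*icorr*(ba+bc))
ba*bc = 0.042*0.11 = 0.00462
ba+bc = 0.152; 2.303*icorr*(ba+bc) = 2.303*8.712×10^-4*0.152 = 3.0496879×10^-4
Rp = 0.00462 / 3.0496879×10^-4 = 15.1 ohm*cm^2

15.1 ohm*cm^2


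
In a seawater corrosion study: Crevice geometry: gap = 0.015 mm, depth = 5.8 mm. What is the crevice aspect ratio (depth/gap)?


Aspect ratio = depth / gap
Ratio = 5.8 / 0.015 = 386.7

386.7


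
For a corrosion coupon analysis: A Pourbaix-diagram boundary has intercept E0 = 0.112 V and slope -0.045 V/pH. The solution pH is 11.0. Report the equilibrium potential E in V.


Apply the Pourbaix line equation: E = E0 + slope*pH
E = 0.112 + (-0.045)*11.0 = 0.112 + (-0.495) = -0.383 V
Rounded to 3 decimal places: E = -0.383 V

-0.383 V


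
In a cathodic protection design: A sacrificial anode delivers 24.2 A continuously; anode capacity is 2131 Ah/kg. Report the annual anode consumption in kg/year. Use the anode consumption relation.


Annual consumption = current * hours per year / capacity
Rate = 24.2 * 8760 / 2131 = 99.5 kg/year

99.5 kg/year


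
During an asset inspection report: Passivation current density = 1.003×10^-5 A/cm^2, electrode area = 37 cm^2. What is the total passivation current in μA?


I = i_pass * A, then convert A → μA (×10^6)
I = 1.003×10^-5 * 37 * 10^6 = 371.11 μA

371.11 μA


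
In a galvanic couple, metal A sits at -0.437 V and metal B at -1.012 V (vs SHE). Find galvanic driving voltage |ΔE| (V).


Driving voltage is the absolute potential difference.
|ΔE| = |-0.437 − (-1.012)| = 0.575 V

0.575 V


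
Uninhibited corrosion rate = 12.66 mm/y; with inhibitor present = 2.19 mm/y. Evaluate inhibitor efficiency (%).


Apply the inhibitor-efficiency definition: IE = (CR_blank − CR_inh)/CR_blank × 100
IE = (12.66 − 2.19) / 12.66 × 100
IE = 10.47 / 12.66 × 100 = 82.7 %

82.7 %


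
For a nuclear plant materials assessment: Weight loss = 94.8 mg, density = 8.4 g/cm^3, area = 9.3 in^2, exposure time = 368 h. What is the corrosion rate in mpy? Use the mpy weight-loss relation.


Apply the mpy weight-loss relation: CR = 534 * W / (D * A * T)
Numerator: 534 * 94.8 = 50623.2
Denominator: 8.4 * 9.3 * 368 = 28748.16
CR = 50623.2 / 28748.16 = 1.761 mpy

1.761 mpy


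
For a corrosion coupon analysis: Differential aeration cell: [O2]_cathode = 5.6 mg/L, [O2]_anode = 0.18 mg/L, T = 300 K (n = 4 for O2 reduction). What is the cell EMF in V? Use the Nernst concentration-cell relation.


Apply the Nernst concentration-cell relation: E = (RT/nF)*ln(C_cathode/C_anode)
RT/nF = 8.314*300/(4*96485) = 0.00646266 V
ln(5.6/0.18) = 3.43757
E = 0.00646266 * 3.43757 = 0.02222 V

0.02222 V


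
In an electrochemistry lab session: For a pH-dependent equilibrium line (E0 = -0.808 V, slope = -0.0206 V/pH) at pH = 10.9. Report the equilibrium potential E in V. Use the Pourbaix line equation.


Apply the Pourbaix line equation: E = E0 + slope*pH
E = -0.808 + (-0.0206)*10.9 = -0.808 + (-0.22454) = -1.03254 V
Rounded to 4 decimal places: E = -1.0325 V

-1.0325 V


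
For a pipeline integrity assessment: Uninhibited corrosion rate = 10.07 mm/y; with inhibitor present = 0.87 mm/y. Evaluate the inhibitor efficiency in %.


Apply the inhibitor-efficiency definition: IE = (CR_blank − CR_inh)/CR_blank × 100
IE = (10.07 − 0.87) / 10.07 × 100
IE = 9.2 / 10.07 × 100 = 91.4 %

91.4 %
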